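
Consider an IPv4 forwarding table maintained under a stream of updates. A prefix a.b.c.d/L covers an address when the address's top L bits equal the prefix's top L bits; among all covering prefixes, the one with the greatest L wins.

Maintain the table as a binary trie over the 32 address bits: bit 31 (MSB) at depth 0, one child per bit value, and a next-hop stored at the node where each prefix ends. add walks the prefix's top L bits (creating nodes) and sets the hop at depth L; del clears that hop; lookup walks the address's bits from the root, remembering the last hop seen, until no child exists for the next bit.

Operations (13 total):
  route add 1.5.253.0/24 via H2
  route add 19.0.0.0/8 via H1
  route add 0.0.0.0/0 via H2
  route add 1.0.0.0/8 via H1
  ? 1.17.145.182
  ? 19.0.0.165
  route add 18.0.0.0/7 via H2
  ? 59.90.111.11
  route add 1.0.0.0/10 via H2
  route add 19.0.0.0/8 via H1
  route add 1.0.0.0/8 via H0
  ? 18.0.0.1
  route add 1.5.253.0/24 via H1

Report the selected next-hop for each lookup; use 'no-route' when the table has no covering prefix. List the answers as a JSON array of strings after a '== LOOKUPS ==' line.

Process each operation:
  add 1.5.253.0/24 -> H2 at depth 24
  add 19.0.0.0/8 -> H1 at depth 8
  add 0.0.0.0/0 -> H2 at depth 0
  add 1.0.0.0/8 -> H1 at depth 8
  Q 1.17.145.182: descend 00000001000 ; hops seen [H2,H1] ; pick H1
  Q 19.0.0.165: descend 00010011 ; hops seen [H2,H1] ; pick H1
  add 18.0.0.0/7 -> H2 at depth 7
  Q 59.90.111.11: descend 00 ; hops seen [H2] ; pick H2
  add 1.0.0.0/10 -> H2 at depth 10
  add 19.0.0.0/8 -> H1 at depth 8
  add 1.0.0.0/8 -> H0 at depth 8
  Q 18.0.0.1: descend 0001001 ; hops seen [H2,H2] ; pick H2
  add 1.5.253.0/24 -> H1 at depth 24

== LOOKUPS ==
["H1","H1","H2","H2"]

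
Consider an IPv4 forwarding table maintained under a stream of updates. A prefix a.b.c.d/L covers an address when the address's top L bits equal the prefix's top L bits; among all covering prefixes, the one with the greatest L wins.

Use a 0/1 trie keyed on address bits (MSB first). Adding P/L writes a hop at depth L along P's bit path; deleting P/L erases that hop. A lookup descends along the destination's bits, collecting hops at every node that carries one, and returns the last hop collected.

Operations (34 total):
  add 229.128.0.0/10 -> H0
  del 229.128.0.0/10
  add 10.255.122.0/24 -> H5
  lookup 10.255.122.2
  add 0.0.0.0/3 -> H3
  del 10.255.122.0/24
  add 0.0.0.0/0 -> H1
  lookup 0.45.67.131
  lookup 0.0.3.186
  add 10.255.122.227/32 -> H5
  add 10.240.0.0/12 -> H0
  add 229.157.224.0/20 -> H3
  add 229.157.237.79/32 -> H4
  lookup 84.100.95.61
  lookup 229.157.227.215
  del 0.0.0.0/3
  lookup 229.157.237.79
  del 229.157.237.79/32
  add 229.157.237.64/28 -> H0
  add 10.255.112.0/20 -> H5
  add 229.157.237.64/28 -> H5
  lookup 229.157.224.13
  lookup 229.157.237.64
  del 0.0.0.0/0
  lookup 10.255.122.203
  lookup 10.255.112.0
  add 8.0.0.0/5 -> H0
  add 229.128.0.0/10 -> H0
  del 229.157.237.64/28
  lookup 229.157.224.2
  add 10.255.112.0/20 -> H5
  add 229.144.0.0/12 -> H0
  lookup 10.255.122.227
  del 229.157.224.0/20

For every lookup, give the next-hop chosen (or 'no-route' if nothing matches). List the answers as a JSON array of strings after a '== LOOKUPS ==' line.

Trace:
  + 229.128.0.0/10 (H0) depth=10
  - 229.128.0.0/10 clear@10
  + 10.255.122.0/24 (H5) depth=24
  ? 10.255.122.2  path d0:-→d1:-→d2:-→d3:-→d4:-→d5:-→d6:-→d7:-→d8:-→d9:-→d10:-→d11:-→d12:-→d13:-→d14:-→d15:-→d16:-→d17:-→d18:-→d19:-→d20:-→d21:-→d22:-→d23:-→d24:H5  best=H5
  + 0.0.0.0/3 (H3) depth=3
  - 10.255.122.0/24 clear@24
  + 0.0.0.0/0 (H1) depth=0
  ? 0.45.67.131  path d0:H1→d1:-→d2:-→d3:H3→d4:-  best=H3
  ? 0.0.3.186  path d0:H1→d1:-→d2:-→d3:H3→d4:-  best=H3
  + 10.255.122.227/32 (H5) depth=32
  + 10.240.0.0/12 (H0) depth=12
  + 229.157.224.0/20 (H3) depth=20
  + 229.157.237.79/32 (H4) depth=32
  ? 84.100.95.61  path d0:H1→d1:-  best=H1
  ? 229.157.227.215  path d0:H1→d1:-→d2:-→d3:-→d4:-→d5:-→d6:-→d7:-→d8:-→d9:-→d10:-→d11:-→d12:-→d13:-→d14:-→d15:-→d16:-→d17:-→d18:-→d19:-→d20:H3  best=H3
  - 0.0.0.0/3 clear@3
  ? 229.157.237.79  path d0:H1→d1:-→d2:-→d3:-→d4:-→d5:-→d6:-→d7:-→d8:-→d9:-→d10:-→d11:-→d12:-→d13:-→d14:-→d15:-→d16:-→d17:-→d18:-→d19:-→d20:H3→d21:-→d22:-→d23:-→d24:-→d25:-→d26:-→d27:-→d28:-→d29:-→d30:-→d31:-→d32:H4  best=H4
  - 229.157.237.79/32 clear@32
  + 229.157.237.64/28 (H0) depth=28
  + 10.255.112.0/20 (H5) depth=20
  + 229.157.237.64/28 (H5) depth=28
  ? 229.157.224.13  path d0:H1→d1:-→d2:-→d3:-→d4:-→d5:-→d6:-→d7:-→d8:-→d9:-→d10:-→d11:-→d12:-→d13:-→d14:-→d15:-→d16:-→d17:-→d18:-→d19:-→d20:H3  best=H3
  ? 229.157.237.64  path d0:H1→d1:-→d2:-→d3:-→d4:-→d5:-→d6:-→d7:-→d8:-→d9:-→d10:-→d11:-→d12:-→d13:-→d14:-→d15:-→d16:-→d17:-→d18:-→d19:-→d20:H3→d21:-→d22:-→d23:-→d24:-→d25:-→d26:-→d27:-→d28:H5  best=H5
  - 0.0.0.0/0 clear@0
  ? 10.255.122.203  path d0:-→d1:-→d2:-→d3:-→d4:-→d5:-→d6:-→d7:-→d8:-→d9:-→d10:-→d11:-→d12:H0→d13:-→d14:-→d15:-→d16:-→d17:-→d18:-→d19:-→d20:H5→d21:-→d22:-→d23:-→d24:-→d25:-→d26:-  best=H5
  ? 10.255.112.0  path d0:-→d1:-→d2:-→d3:-→d4:-→d5:-→d6:-→d7:-→d8:-→d9:-→d10:-→d11:-→d12:H0→d13:-→d14:-→d15:-→d16:-→d17:-→d18:-→d19:-→d20:H5  best=H5
  + 8.0.0.0/5 (H0) depth=5
  + 229.128.0.0/10 (H0) depth=10
  - 229.157.237.64/28 clear@28
  ? 229.157.224.2  path d0:-→d1:-→d2:-→d3:-→d4:-→d5:-→d6:-→d7:-→d8:-→d9:-→d10:H0→d11:-→d12:-→d13:-→d14:-→d15:-→d16:-→d17:-→d18:-→d19:-→d20:H3  best=H3
  + 10.255.112.0/20 (H5) depth=20
  + 229.144.0.0/12 (H0) depth=12
  ? 10.255.122.227  path d0:-→d1:-→d2:-→d3:-→d4:-→d5:H0→d6:-→d7:-→d8:-→d9:-→d10:-→d11:-→d12:H0→d13:-→d14:-→d15:-→d16:-→d17:-→d18:-→d19:-→d20:H5→d21:-→d22:-→d23:-→d24:-→d25:-→d26:-→d27:-→d28:-→d29:-→d30:-→d31:-→d32:H5  best=H5
  - 229.157.224.0/20 clear@20

== LOOKUPS ==
["H5","H3","H3","H1","H3","H4","H3","H5","H5","H5","H3","H5"]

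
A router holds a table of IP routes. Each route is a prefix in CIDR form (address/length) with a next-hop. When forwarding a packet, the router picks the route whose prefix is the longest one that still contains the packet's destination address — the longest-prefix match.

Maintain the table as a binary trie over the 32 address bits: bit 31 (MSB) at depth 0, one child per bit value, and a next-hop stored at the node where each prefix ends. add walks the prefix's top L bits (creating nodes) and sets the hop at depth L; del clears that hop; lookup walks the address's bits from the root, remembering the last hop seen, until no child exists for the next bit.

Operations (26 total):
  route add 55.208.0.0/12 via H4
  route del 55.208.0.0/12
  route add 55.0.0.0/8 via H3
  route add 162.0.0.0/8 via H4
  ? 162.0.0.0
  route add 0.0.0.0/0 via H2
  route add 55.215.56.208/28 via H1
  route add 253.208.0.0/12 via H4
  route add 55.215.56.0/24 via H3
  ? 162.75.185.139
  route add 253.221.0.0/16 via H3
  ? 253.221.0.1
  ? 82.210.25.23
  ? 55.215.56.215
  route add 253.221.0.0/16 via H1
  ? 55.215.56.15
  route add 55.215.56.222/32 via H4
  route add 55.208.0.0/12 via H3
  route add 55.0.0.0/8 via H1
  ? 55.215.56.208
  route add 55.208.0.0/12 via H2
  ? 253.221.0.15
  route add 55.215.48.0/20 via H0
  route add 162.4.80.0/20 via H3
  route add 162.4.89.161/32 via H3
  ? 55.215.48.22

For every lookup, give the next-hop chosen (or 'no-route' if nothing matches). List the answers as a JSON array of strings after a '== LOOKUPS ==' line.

Trace:
  + 55.208.0.0/12 (H4) depth=12
  del 55.208.0.0/12 (clear depth 12)
  + 55.0.0.0/8 (H3) depth=8
  + 162.0.0.0/8 (H4) depth=8
  Q 162.0.0.0: descend 10100010 ; hops seen [H4] ; pick H4
  + 0.0.0.0/0 (H2) depth=0
  + 55.215.56.208/28 (H1) depth=28
  + 253.208.0.0/12 (H4) depth=12
  + 55.215.56.0/24 (H3) depth=24
  Q 162.75.185.139: descend 10100010 ; hops seen [H2,H4] ; pick H4
  + 253.221.0.0/16 (H3) depth=16
  Q 253.221.0.1: descend 1111110111011101 ; hops seen [H2,H4,H3] ; pick H3
  Q 82.210.25.23: descend 0 ; hops seen [H2] ; pick H2
  Q 55.215.56.215: descend 0011011111010111001110001101 ; hops seen [H2,H3,H3,H1] ; pick H1
  + 253.221.0.0/16 (H1) depth=16
  Q 55.215.56.15: descend 001101111101011100111000 ; hops seen [H2,H3,H3] ; pick H3
  + 55.215.56.222/32 (H4) depth=32
  + 55.208.0.0/12 (H3) depth=12
  + 55.0.0.0/8 (H1) depth=8
  Q 55.215.56.208: descend 0011011111010111001110001101 ; hops seen [H2,H1,H3,H3,H1] ; pick H1
  + 55.208.0.0/12 (H2) depth=12
  Q 253.221.0.15: descend 1111110111011101 ; hops seen [H2,H4,H1] ; pick H1
  + 55.215.48.0/20 (H0) depth=20
  + 162.4.80.0/20 (H3) depth=20
  + 162.4.89.161/32 (H3) depth=32
  Q 55.215.48.22: descend 00110111110101110011 ; hops seen [H2,H1,H2,H0] ; pick H0

== LOOKUPS ==
["H4","H4","H3","H2","H1","H3","H1","H1","H0"]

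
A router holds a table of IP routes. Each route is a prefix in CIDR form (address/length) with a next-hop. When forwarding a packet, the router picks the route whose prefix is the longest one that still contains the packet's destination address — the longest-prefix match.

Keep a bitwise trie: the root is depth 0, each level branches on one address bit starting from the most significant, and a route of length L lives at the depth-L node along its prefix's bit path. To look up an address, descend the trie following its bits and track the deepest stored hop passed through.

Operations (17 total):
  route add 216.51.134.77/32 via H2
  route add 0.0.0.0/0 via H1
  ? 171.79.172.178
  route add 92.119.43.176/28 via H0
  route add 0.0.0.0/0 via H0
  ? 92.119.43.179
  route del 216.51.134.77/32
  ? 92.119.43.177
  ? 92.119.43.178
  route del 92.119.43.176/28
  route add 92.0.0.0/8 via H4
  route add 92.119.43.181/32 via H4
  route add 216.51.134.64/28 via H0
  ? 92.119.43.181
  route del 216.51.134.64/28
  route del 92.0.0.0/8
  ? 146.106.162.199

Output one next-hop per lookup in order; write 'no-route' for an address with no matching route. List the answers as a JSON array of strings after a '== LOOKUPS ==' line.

Process each operation:
  add 216.51.134.77/32 -> H2 at depth 32
  add 0.0.0.0/0 -> H1 at depth 0
  lookup 171.79.172.178: bits 1 walk d0:H1→d1:- -> H1
  add 92.119.43.176/28 -> H0 at depth 28
  add 0.0.0.0/0 -> H0 at depth 0
  lookup 92.119.43.179: bits 0101110001110111001010111011 walk d0:H0→d1:-→d2:-→d3:-→d4:-→d5:-→d6:-→d7:-→d8:-→d9:-→d10:-→d11:-→d12:-→d13:-→d14:-→d15:-→d16:-→d17:-→d18:-→d19:-→d20:-→d21:-→d22:-→d23:-→d24:-→d25:-→d26:-→d27:-→d28:H0 -> H0
  del 216.51.134.77/32 (clear depth 32)
  lookup 92.119.43.177: bits 0101110001110111001010111011 walk d0:H0→d1:-→d2:-→d3:-→d4:-→d5:-→d6:-→d7:-→d8:-→d9:-→d10:-→d11:-→d12:-→d13:-→d14:-→d15:-→d16:-→d17:-→d18:-→d19:-→d20:-→d21:-→d22:-→d23:-→d24:-→d25:-→d26:-→d27:-→d28:H0 -> H0
  lookup 92.119.43.178: bits 0101110001110111001010111011 walk d0:H0→d1:-→d2:-→d3:-→d4:-→d5:-→d6:-→d7:-→d8:-→d9:-→d10:-→d11:-→d12:-→d13:-→d14:-→d15:-→d16:-→d17:-→d18:-→d19:-→d20:-→d21:-→d22:-→d23:-→d24:-→d25:-→d26:-→d27:-→d28:H0 -> H0
  del 92.119.43.176/28 (clear depth 28)
  add 92.0.0.0/8 -> H4 at depth 8
  add 92.119.43.181/32 -> H4 at depth 32
  add 216.51.134.64/28 -> H0 at depth 28
  lookup 92.119.43.181: bits 01011100011101110010101110110101 walk d0:H0→d1:-→d2:-→d3:-→d4:-→d5:-→d6:-→d7:-→d8:H4→d9:-→d10:-→d11:-→d12:-→d13:-→d14:-→d15:-→d16:-→d17:-→d18:-→d19:-→d20:-→d21:-→d22:-→d23:-→d24:-→d25:-→d26:-→d27:-→d28:-→d29:-→d30:-→d31:-→d32:H4 -> H4
  del 216.51.134.64/28 (clear depth 28)
  del 92.0.0.0/8 (clear depth 8)
  lookup 146.106.162.199: bits 1 walk d0:H0→d1:- -> H0

== LOOKUPS ==
["H1","H0","H0","H0","H4","H0"]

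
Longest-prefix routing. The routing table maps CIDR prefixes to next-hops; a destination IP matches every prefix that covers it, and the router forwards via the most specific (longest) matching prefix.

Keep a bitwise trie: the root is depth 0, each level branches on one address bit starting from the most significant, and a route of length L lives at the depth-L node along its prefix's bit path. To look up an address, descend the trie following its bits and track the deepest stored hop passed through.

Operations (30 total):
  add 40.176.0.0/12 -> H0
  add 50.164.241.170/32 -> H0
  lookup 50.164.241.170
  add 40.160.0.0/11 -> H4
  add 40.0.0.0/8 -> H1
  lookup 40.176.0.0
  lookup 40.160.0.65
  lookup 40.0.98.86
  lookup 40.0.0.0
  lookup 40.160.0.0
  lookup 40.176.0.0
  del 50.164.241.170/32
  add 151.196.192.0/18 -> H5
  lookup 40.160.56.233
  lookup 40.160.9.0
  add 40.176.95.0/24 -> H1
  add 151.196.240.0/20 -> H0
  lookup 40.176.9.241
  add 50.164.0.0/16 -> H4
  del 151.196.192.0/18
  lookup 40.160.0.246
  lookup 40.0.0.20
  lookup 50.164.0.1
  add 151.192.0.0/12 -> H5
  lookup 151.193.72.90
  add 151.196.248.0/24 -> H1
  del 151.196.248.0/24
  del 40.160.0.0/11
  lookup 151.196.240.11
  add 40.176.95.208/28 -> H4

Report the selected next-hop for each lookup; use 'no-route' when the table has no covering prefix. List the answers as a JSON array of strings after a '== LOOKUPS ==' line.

Apply in order:
  add 40.176.0.0/12 -> H0 at depth 12
  add 50.164.241.170/32 -> H0 at depth 32
  ? 50.164.241.170  path d0:-→d1:-→d2:-→d3:-→d4:-→d5:-→d6:-→d7:-→d8:-→d9:-→d10:-→d11:-→d12:-→d13:-→d14:-→d15:-→d16:-→d17:-→d18:-→d19:-→d20:-→d21:-→d22:-→d23:-→d24:-→d25:-→d26:-→d27:-→d28:-→d29:-→d30:-→d31:-→d32:H0  best=H0
  add 40.160.0.0/11 -> H4 at depth 11
  add 40.0.0.0/8 -> H1 at depth 8
  ? 40.176.0.0  path d0:-→d1:-→d2:-→d3:-→d4:-→d5:-→d6:-→d7:-→d8:H1→d9:-→d10:-→d11:H4→d12:H0  best=H0
  ? 40.160.0.65  path d0:-→d1:-→d2:-→d3:-→d4:-→d5:-→d6:-→d7:-→d8:H1→d9:-→d10:-→d11:H4  best=H4
  ? 40.0.98.86  path d0:-→d1:-→d2:-→d3:-→d4:-→d5:-→d6:-→d7:-→d8:H1  best=H1
  ? 40.0.0.0  path d0:-→d1:-→d2:-→d3:-→d4:-→d5:-→d6:-→d7:-→d8:H1  best=H1
  ? 40.160.0.0  path d0:-→d1:-→d2:-→d3:-→d4:-→d5:-→d6:-→d7:-→d8:H1→d9:-→d10:-→d11:H4  best=H4
  ? 40.176.0.0  path d0:-→d1:-→d2:-→d3:-→d4:-→d5:-→d6:-→d7:-→d8:H1→d9:-→d10:-→d11:H4→d12:H0  best=H0
  del 50.164.241.170/32 (clear depth 32)
  add 151.196.192.0/18 -> H5 at depth 18
  ? 40.160.56.233  path d0:-→d1:-→d2:-→d3:-→d4:-→d5:-→d6:-→d7:-→d8:H1→d9:-→d10:-→d11:H4  best=H4
  ? 40.160.9.0  path d0:-→d1:-→d2:-→d3:-→d4:-→d5:-→d6:-→d7:-→d8:H1→d9:-→d10:-→d11:H4  best=H4
  add 40.176.95.0/24 -> H1 at depth 24
  add 151.196.240.0/20 -> H0 at depth 20
  ? 40.176.9.241  path d0:-→d1:-→d2:-→d3:-→d4:-→d5:-→d6:-→d7:-→d8:H1→d9:-→d10:-→d11:H4→d12:H0→d13:-→d14:-→d15:-→d16:-→d17:-  best=H0
  add 50.164.0.0/16 -> H4 at depth 16
  del 151.196.192.0/18 (clear depth 18)
  ? 40.160.0.246  path d0:-→d1:-→d2:-→d3:-→d4:-→d5:-→d6:-→d7:-→d8:H1→d9:-→d10:-→d11:H4  best=H4
  ? 40.0.0.20  path d0:-→d1:-→d2:-→d3:-→d4:-→d5:-→d6:-→d7:-→d8:H1  best=H1
  ? 50.164.0.1  path d0:-→d1:-→d2:-→d3:-→d4:-→d5:-→d6:-→d7:-→d8:-→d9:-→d10:-→d11:-→d12:-→d13:-→d14:-→d15:-→d16:H4  best=H4
  add 151.192.0.0/12 -> H5 at depth 12
  ? 151.193.72.90  path d0:-→d1:-→d2:-→d3:-→d4:-→d5:-→d6:-→d7:-→d8:-→d9:-→d10:-→d11:-→d12:H5→d13:-  best=H5
  add 151.196.248.0/24 -> H1 at depth 24
  del 151.196.248.0/24 (clear depth 24)
  del 40.160.0.0/11 (clear depth 11)
  ? 151.196.240.11  path d0:-→d1:-→d2:-→d3:-→d4:-→d5:-→d6:-→d7:-→d8:-→d9:-→d10:-→d11:-→d12:H5→d13:-→d14:-→d15:-→d16:-→d17:-→d18:-→d19:-→d20:H0  best=H0
  add 40.176.95.208/28 -> H4 at depth 28

== LOOKUPS ==
["H0","H0","H4","H1","H1","H4","H0","H4","H4","H0","H4","H1","H4","H5","H0"]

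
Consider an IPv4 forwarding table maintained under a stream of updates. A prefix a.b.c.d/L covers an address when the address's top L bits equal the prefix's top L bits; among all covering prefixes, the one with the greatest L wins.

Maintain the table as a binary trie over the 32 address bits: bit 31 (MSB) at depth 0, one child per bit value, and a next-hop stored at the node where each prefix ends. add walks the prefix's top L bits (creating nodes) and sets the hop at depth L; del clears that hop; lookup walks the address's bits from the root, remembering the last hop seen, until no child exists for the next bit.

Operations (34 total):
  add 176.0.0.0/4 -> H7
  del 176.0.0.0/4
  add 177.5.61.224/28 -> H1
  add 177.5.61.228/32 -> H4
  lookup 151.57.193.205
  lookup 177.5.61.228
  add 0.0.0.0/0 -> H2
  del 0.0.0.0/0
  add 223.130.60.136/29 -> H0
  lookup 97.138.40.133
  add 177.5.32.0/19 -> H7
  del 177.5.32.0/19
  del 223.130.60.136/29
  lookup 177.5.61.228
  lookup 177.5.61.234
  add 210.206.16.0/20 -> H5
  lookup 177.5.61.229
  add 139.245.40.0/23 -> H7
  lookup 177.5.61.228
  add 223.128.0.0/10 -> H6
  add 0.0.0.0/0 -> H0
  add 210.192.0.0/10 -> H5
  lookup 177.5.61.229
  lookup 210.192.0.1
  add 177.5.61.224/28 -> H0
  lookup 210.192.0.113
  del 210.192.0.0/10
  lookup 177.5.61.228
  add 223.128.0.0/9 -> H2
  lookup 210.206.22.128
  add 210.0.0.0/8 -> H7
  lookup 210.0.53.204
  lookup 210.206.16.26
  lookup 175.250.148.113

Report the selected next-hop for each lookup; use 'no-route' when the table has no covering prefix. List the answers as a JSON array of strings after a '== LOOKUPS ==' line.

Trace:
  add 176.0.0.0/4 -> H7 at depth 4
  del 176.0.0.0/4 (clear depth 4)
  add 177.5.61.224/28 -> H1 at depth 28
  add 177.5.61.228/32 -> H4 at depth 32
  ? 151.57.193.205  path d0:-→d1:-→d2:-  best=no-route
  ? 177.5.61.228  path d0:-→d1:-→d2:-→d3:-→d4:-→d5:-→d6:-→d7:-→d8:-→d9:-→d10:-→d11:-→d12:-→d13:-→d14:-→d15:-→d16:-→d17:-→d18:-→d19:-→d20:-→d21:-→d22:-→d23:-→d24:-→d25:-→d26:-→d27:-→d28:H1→d29:-→d30:-→d31:-→d32:H4  best=H4
  add 0.0.0.0/0 -> H2 at depth 0
  del 0.0.0.0/0 (clear depth 0)
  add 223.130.60.136/29 -> H0 at depth 29
  ? 97.138.40.133  path d0:-  best=no-route
  add 177.5.32.0/19 -> H7 at depth 19
  del 177.5.32.0/19 (clear depth 19)
  del 223.130.60.136/29 (clear depth 29)
  ? 177.5.61.228  path d0:-→d1:-→d2:-→d3:-→d4:-→d5:-→d6:-→d7:-→d8:-→d9:-→d10:-→d11:-→d12:-→d13:-→d14:-→d15:-→d16:-→d17:-→d18:-→d19:-→d20:-→d21:-→d22:-→d23:-→d24:-→d25:-→d26:-→d27:-→d28:H1→d29:-→d30:-→d31:-→d32:H4  best=H4
  ? 177.5.61.234  path d0:-→d1:-→d2:-→d3:-→d4:-→d5:-→d6:-→d7:-→d8:-→d9:-→d10:-→d11:-→d12:-→d13:-→d14:-→d15:-→d16:-→d17:-→d18:-→d19:-→d20:-→d21:-→d22:-→d23:-→d24:-→d25:-→d26:-→d27:-→d28:H1  best=H1
  add 210.206.16.0/20 -> H5 at depth 20
  ? 177.5.61.229  path d0:-→d1:-→d2:-→d3:-→d4:-→d5:-→d6:-→d7:-→d8:-→d9:-→d10:-→d11:-→d12:-→d13:-→d14:-→d15:-→d16:-→d17:-→d18:-→d19:-→d20:-→d21:-→d22:-→d23:-→d24:-→d25:-→d26:-→d27:-→d28:H1→d29:-→d30:-→d31:-  best=H1
  add 139.245.40.0/23 -> H7 at depth 23
  ? 177.5.61.228  path d0:-→d1:-→d2:-→d3:-→d4:-→d5:-→d6:-→d7:-→d8:-→d9:-→d10:-→d11:-→d12:-→d13:-→d14:-→d15:-→d16:-→d17:-→d18:-→d19:-→d20:-→d21:-→d22:-→d23:-→d24:-→d25:-→d26:-→d27:-→d28:H1→d29:-→d30:-→d31:-→d32:H4  best=H4
  add 223.128.0.0/10 -> H6 at depth 10
  add 0.0.0.0/0 -> H0 at depth 0
  add 210.192.0.0/10 -> H5 at depth 10
  ? 177.5.61.229  path d0:H0→d1:-→d2:-→d3:-→d4:-→d5:-→d6:-→d7:-→d8:-→d9:-→d10:-→d11:-→d12:-→d13:-→d14:-→d15:-→d16:-→d17:-→d18:-→d19:-→d20:-→d21:-→d22:-→d23:-→d24:-→d25:-→d26:-→d27:-→d28:H1→d29:-→d30:-→d31:-  best=H1
  ? 210.192.0.1  path d0:H0→d1:-→d2:-→d3:-→d4:-→d5:-→d6:-→d7:-→d8:-→d9:-→d10:H5→d11:-→d12:-  best=H5
  add 177.5.61.224/28 -> H0 at depth 28
  ? 210.192.0.113  path d0:H0→d1:-→d2:-→d3:-→d4:-→d5:-→d6:-→d7:-→d8:-→d9:-→d10:H5→d11:-→d12:-  best=H5
  del 210.192.0.0/10 (clear depth 10)
  ? 177.5.61.228  path d0:H0→d1:-→d2:-→d3:-→d4:-→d5:-→d6:-→d7:-→d8:-→d9:-→d10:-→d11:-→d12:-→d13:-→d14:-→d15:-→d16:-→d17:-→d18:-→d19:-→d20:-→d21:-→d22:-→d23:-→d24:-→d25:-→d26:-→d27:-→d28:H0→d29:-→d30:-→d31:-→d32:H4  best=H4
  add 223.128.0.0/9 -> H2 at depth 9
  ? 210.206.22.128  path d0:H0→d1:-→d2:-→d3:-→d4:-→d5:-→d6:-→d7:-→d8:-→d9:-→d10:-→d11:-→d12:-→d13:-→d14:-→d15:-→d16:-→d17:-→d18:-→d19:-→d20:H5  best=H5
  add 210.0.0.0/8 -> H7 at depth 8
  ? 210.0.53.204  path d0:H0→d1:-→d2:-→d3:-→d4:-→d5:-→d6:-→d7:-→d8:H7  best=H7
  ? 210.206.16.26  path d0:H0→d1:-→d2:-→d3:-→d4:-→d5:-→d6:-→d7:-→d8:H7→d9:-→d10:-→d11:-→d12:-→d13:-→d14:-→d15:-→d16:-→d17:-→d18:-→d19:-→d20:H5  best=H5
  ? 175.250.148.113  path d0:H0→d1:-→d2:-→d3:-  best=H0

== LOOKUPS ==
["no-route","H4","no-route","H4","H1","H1","H4","H1","H5","H5","H4","H5","H7","H5","H0"]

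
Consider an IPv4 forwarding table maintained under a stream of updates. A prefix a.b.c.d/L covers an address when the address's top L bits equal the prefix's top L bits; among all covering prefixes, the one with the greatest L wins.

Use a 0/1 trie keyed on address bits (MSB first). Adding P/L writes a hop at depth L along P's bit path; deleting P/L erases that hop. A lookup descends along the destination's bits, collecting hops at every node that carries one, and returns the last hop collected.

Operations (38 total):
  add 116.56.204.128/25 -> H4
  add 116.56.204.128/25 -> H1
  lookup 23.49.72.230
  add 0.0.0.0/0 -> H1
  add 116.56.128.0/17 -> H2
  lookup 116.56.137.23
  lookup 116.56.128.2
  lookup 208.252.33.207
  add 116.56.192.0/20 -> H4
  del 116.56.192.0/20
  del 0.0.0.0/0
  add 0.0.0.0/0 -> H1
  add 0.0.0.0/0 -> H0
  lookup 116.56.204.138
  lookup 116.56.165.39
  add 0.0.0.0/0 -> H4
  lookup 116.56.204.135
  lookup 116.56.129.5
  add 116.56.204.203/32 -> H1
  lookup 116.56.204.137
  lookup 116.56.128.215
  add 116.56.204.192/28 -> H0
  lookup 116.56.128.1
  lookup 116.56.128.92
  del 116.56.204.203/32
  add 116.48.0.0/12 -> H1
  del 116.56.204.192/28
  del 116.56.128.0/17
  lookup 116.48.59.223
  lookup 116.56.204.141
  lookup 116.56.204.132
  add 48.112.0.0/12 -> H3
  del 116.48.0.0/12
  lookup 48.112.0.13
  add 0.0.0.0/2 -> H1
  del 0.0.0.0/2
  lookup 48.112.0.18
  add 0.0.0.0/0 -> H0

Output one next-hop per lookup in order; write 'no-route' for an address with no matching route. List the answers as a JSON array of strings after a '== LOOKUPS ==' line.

Process each operation:
  + 116.56.204.128/25 (H4) depth=25
  + 116.56.204.128/25 (H1) depth=25
  Q 23.49.72.230: descend 0 ; hops seen [∅] ; pick no-route
  + 0.0.0.0/0 (H1) depth=0
  + 116.56.128.0/17 (H2) depth=17
  Q 116.56.137.23: descend 01110100001110001 ; hops seen [H1,H2] ; pick H2
  Q 116.56.128.2: descend 01110100001110001 ; hops seen [H1,H2] ; pick H2
  Q 208.252.33.207: descend ε ; hops seen [H1] ; pick H1
  + 116.56.192.0/20 (H4) depth=20
  - 116.56.192.0/20 clear@20
  - 0.0.0.0/0 clear@0
  + 0.0.0.0/0 (H1) depth=0
  + 0.0.0.0/0 (H0) depth=0
  Q 116.56.204.138: descend 0111010000111000110011001 ; hops seen [H0,H2,H1] ; pick H1
  Q 116.56.165.39: descend 01110100001110001 ; hops seen [H0,H2] ; pick H2
  + 0.0.0.0/0 (H4) depth=0
  Q 116.56.204.135: descend 0111010000111000110011001 ; hops seen [H4,H2,H1] ; pick H1
  Q 116.56.129.5: descend 01110100001110001 ; hops seen [H4,H2] ; pick H2
  + 116.56.204.203/32 (H1) depth=32
  Q 116.56.204.137: descend 0111010000111000110011001 ; hops seen [H4,H2,H1] ; pick H1
  Q 116.56.128.215: descend 01110100001110001 ; hops seen [H4,H2] ; pick H2
  + 116.56.204.192/28 (H0) depth=28
  Q 116.56.128.1: descend 01110100001110001 ; hops seen [H4,H2] ; pick H2
  Q 116.56.128.92: descend 01110100001110001 ; hops seen [H4,H2] ; pick H2
  - 116.56.204.203/32 clear@32
  + 116.48.0.0/12 (H1) depth=12
  - 116.56.204.192/28 clear@28
  - 116.56.128.0/17 clear@17
  Q 116.48.59.223: descend 011101000011 ; hops seen [H4,H1] ; pick H1
  Q 116.56.204.141: descend 0111010000111000110011001 ; hops seen [H4,H1,H1] ; pick H1
  Q 116.56.204.132: descend 0111010000111000110011001 ; hops seen [H4,H1,H1] ; pick H1
  + 48.112.0.0/12 (H3) depth=12
  - 116.48.0.0/12 clear@12
  Q 48.112.0.13: descend 001100000111 ; hops seen [H4,H3] ; pick H3
  + 0.0.0.0/2 (H1) depth=2
  - 0.0.0.0/2 clear@2
  Q 48.112.0.18: descend 001100000111 ; hops seen [H4,H3] ; pick H3
  + 0.0.0.0/0 (H0) depth=0

== LOOKUPS ==
["no-route","H2","H2","H1","H1","H2","H1","H2","H1","H2","H2","H2","H1","H1","H1","H3","H3"]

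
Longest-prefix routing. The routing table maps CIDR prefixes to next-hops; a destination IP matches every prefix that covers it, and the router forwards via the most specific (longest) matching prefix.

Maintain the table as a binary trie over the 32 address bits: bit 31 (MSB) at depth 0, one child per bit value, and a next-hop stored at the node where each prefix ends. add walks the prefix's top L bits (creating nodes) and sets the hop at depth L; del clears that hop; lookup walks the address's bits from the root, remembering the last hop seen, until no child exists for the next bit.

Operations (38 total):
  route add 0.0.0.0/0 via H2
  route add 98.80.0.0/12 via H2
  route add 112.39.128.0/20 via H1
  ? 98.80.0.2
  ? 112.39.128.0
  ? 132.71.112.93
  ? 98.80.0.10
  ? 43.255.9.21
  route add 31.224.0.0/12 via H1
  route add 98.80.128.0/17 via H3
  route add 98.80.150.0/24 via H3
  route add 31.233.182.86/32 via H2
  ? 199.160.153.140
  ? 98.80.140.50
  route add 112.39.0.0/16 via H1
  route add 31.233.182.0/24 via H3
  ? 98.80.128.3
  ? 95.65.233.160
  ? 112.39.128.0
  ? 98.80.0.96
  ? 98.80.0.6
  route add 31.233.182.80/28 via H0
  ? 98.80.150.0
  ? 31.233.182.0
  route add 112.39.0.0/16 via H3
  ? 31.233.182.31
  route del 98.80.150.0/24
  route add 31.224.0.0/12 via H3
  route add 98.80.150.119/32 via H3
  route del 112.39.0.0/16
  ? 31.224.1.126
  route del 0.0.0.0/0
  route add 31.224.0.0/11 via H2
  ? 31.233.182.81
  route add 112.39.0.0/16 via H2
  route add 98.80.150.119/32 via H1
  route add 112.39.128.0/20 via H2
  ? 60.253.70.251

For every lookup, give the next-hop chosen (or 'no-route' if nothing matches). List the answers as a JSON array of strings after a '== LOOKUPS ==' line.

Process each operation:
  add 0.0.0.0/0 -> H2 at depth 0
  add 98.80.0.0/12 -> H2 at depth 12
  add 112.39.128.0/20 -> H1 at depth 20
  lookup 98.80.0.2: bits 011000100101 walk d0:H2→d1:-→d2:-→d3:-→d4:-→d5:-→d6:-→d7:-→d8:-→d9:-→d10:-→d11:-→d12:H2 -> H2
  lookup 112.39.128.0: bits 01110000001001111000 walk d0:H2→d1:-→d2:-→d3:-→d4:-→d5:-→d6:-→d7:-→d8:-→d9:-→d10:-→d11:-→d12:-→d13:-→d14:-→d15:-→d16:-→d17:-→d18:-→d19:-→d20:H1 -> H1
  lookup 132.71.112.93: bits ε walk d0:H2 -> H2
  lookup 98.80.0.10: bits 011000100101 walk d0:H2→d1:-→d2:-→d3:-→d4:-→d5:-→d6:-→d7:-→d8:-→d9:-→d10:-→d11:-→d12:H2 -> H2
  lookup 43.255.9.21: bits 0 walk d0:H2→d1:- -> H2
  add 31.224.0.0/12 -> H1 at depth 12
  add 98.80.128.0/17 -> H3 at depth 17
  add 98.80.150.0/24 -> H3 at depth 24
  add 31.233.182.86/32 -> H2 at depth 32
  lookup 199.160.153.140: bits ε walk d0:H2 -> H2
  lookup 98.80.140.50: bits 0110001001010000100 walk d0:H2→d1:-→d2:-→d3:-→d4:-→d5:-→d6:-→d7:-→d8:-→d9:-→d10:-→d11:-→d12:H2→d13:-→d14:-→d15:-→d16:-→d17:H3→d18:-→d19:- -> H3
  add 112.39.0.0/16 -> H1 at depth 16
  add 31.233.182.0/24 -> H3 at depth 24
  lookup 98.80.128.3: bits 0110001001010000100 walk d0:H2→d1:-→d2:-→d3:-→d4:-→d5:-→d6:-→d7:-→d8:-→d9:-→d10:-→d11:-→d12:H2→d13:-→d14:-→d15:-→d16:-→d17:H3→d18:-→d19:- -> H3
  lookup 95.65.233.160: bits 01 walk d0:H2→d1:-→d2:- -> H2
  lookup 112.39.128.0: bits 01110000001001111000 walk d0:H2→d1:-→d2:-→d3:-→d4:-→d5:-→d6:-→d7:-→d8:-→d9:-→d10:-→d11:-→d12:-→d13:-→d14:-→d15:-→d16:H1→d17:-→d18:-→d19:-→d20:H1 -> H1
  lookup 98.80.0.96: bits 0110001001010000 walk d0:H2→d1:-→d2:-→d3:-→d4:-→d5:-→d6:-→d7:-→d8:-→d9:-→d10:-→d11:-→d12:H2→d13:-→d14:-→d15:-→d16:- -> H2
  lookup 98.80.0.6: bits 0110001001010000 walk d0:H2→d1:-→d2:-→d3:-→d4:-→d5:-→d6:-→d7:-→d8:-→d9:-→d10:-→d11:-→d12:H2→d13:-→d14:-→d15:-→d16:- -> H2
  add 31.233.182.80/28 -> H0 at depth 28
  lookup 98.80.150.0: bits 011000100101000010010110 walk d0:H2→d1:-→d2:-→d3:-→d4:-→d5:-→d6:-→d7:-→d8:-→d9:-→d10:-→d11:-→d12:H2→d13:-→d14:-→d15:-→d16:-→d17:H3→d18:-→d19:-→d20:-→d21:-→d22:-→d23:-→d24:H3 -> H3
  lookup 31.233.182.0: bits 0001111111101001101101100 walk d0:H2→d1:-→d2:-→d3:-→d4:-→d5:-→d6:-→d7:-→d8:-→d9:-→d10:-→d11:-→d12:H1→d13:-→d14:-→d15:-→d16:-→d17:-→d18:-→d19:-→d20:-→d21:-→d22:-→d23:-→d24:H3→d25:- -> H3
  add 112.39.0.0/16 -> H3 at depth 16
  lookup 31.233.182.31: bits 0001111111101001101101100 walk d0:H2→d1:-→d2:-→d3:-→d4:-→d5:-→d6:-→d7:-→d8:-→d9:-→d10:-→d11:-→d12:H1→d13:-→d14:-→d15:-→d16:-→d17:-→d18:-→d19:-→d20:-→d21:-→d22:-→d23:-→d24:H3→d25:- -> H3
  del 98.80.150.0/24 (clear depth 24)
  add 31.224.0.0/12 -> H3 at depth 12
  add 98.80.150.119/32 -> H3 at depth 32
  del 112.39.0.0/16 (clear depth 16)
  lookup 31.224.1.126: bits 000111111110 walk d0:H2→d1:-→d2:-→d3:-→d4:-→d5:-→d6:-→d7:-→d8:-→d9:-→d10:-→d11:-→d12:H3 -> H3
  del 0.0.0.0/0 (clear depth 0)
  add 31.224.0.0/11 -> H2 at depth 11
  lookup 31.233.182.81: bits 00011111111010011011011001010 walk d0:-→d1:-→d2:-→d3:-→d4:-→d5:-→d6:-→d7:-→d8:-→d9:-→d10:-→d11:H2→d12:H3→d13:-→d14:-→d15:-→d16:-→d17:-→d18:-→d19:-→d20:-→d21:-→d22:-→d23:-→d24:H3→d25:-→d26:-→d27:-→d28:H0→d29:- -> H0
  add 112.39.0.0/16 -> H2 at depth 16
  add 98.80.150.119/32 -> H1 at depth 32
  add 112.39.128.0/20 -> H2 at depth 20
  lookup 60.253.70.251: bits 00 walk d0:-→d1:-→d2:- -> no-route

== LOOKUPS ==
["H2","H1","H2","H2","H2","H2","H3","H3","H2","H1","H2","H2","H3","H3","H3","H3","H0","no-route"]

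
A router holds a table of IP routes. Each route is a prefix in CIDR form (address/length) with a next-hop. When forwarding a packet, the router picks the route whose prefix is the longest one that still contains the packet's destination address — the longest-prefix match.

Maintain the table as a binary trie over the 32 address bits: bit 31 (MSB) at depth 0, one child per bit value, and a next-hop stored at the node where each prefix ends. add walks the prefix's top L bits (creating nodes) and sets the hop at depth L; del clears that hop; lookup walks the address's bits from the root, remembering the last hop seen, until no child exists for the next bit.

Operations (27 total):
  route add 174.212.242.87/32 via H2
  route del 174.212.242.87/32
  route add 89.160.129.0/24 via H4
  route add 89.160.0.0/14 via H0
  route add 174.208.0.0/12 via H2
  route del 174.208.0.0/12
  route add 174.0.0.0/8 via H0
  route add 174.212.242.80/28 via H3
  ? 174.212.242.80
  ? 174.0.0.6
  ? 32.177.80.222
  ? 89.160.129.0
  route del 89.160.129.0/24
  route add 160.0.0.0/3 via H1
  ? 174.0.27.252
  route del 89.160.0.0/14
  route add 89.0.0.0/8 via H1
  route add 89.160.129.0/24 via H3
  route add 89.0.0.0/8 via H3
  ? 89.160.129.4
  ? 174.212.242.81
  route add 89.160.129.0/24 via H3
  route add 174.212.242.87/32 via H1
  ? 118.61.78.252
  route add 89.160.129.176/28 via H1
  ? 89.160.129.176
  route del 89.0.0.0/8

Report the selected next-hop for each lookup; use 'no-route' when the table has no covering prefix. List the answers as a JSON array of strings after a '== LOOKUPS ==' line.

Trace:
  + 174.212.242.87/32 (H2) depth=32
  - 174.212.242.87/32 clear@32
  + 89.160.129.0/24 (H4) depth=24
  + 89.160.0.0/14 (H0) depth=14
  + 174.208.0.0/12 (H2) depth=12
  - 174.208.0.0/12 clear@12
  + 174.0.0.0/8 (H0) depth=8
  + 174.212.242.80/28 (H3) depth=28
  ? 174.212.242.80  path d0:-→d1:-→d2:-→d3:-→d4:-→d5:-→d6:-→d7:-→d8:H0→d9:-→d10:-→d11:-→d12:-→d13:-→d14:-→d15:-→d16:-→d17:-→d18:-→d19:-→d20:-→d21:-→d22:-→d23:-→d24:-→d25:-→d26:-→d27:-→d28:H3→d29:-  best=H3
  ? 174.0.0.6  path d0:-→d1:-→d2:-→d3:-→d4:-→d5:-→d6:-→d7:-→d8:H0  best=H0
  ? 32.177.80.222  path d0:-→d1:-  best=no-route
  ? 89.160.129.0  path d0:-→d1:-→d2:-→d3:-→d4:-→d5:-→d6:-→d7:-→d8:-→d9:-→d10:-→d11:-→d12:-→d13:-→d14:H0→d15:-→d16:-→d17:-→d18:-→d19:-→d20:-→d21:-→d22:-→d23:-→d24:H4  best=H4
  - 89.160.129.0/24 clear@24
  + 160.0.0.0/3 (H1) depth=3
  ? 174.0.27.252  path d0:-→d1:-→d2:-→d3:H1→d4:-→d5:-→d6:-→d7:-→d8:H0  best=H0
  - 89.160.0.0/14 clear@14
  + 89.0.0.0/8 (H1) depth=8
  + 89.160.129.0/24 (H3) depth=24
  + 89.0.0.0/8 (H3) depth=8
  ? 89.160.129.4  path d0:-→d1:-→d2:-→d3:-→d4:-→d5:-→d6:-→d7:-→d8:H3→d9:-→d10:-→d11:-→d12:-→d13:-→d14:-→d15:-→d16:-→d17:-→d18:-→d19:-→d20:-→d21:-→d22:-→d23:-→d24:H3  best=H3
  ? 174.212.242.81  path d0:-→d1:-→d2:-→d3:H1→d4:-→d5:-→d6:-→d7:-→d8:H0→d9:-→d10:-→d11:-→d12:-→d13:-→d14:-→d15:-→d16:-→d17:-→d18:-→d19:-→d20:-→d21:-→d22:-→d23:-→d24:-→d25:-→d26:-→d27:-→d28:H3→d29:-  best=H3
  + 89.160.129.0/24 (H3) depth=24
  + 174.212.242.87/32 (H1) depth=32
  ? 118.61.78.252  path d0:-→d1:-→d2:-  best=no-route
  + 89.160.129.176/28 (H1) depth=28
  ? 89.160.129.176  path d0:-→d1:-→d2:-→d3:-→d4:-→d5:-→d6:-→d7:-→d8:H3→d9:-→d10:-→d11:-→d12:-→d13:-→d14:-→d15:-→d16:-→d17:-→d18:-→d19:-→d20:-→d21:-→d22:-→d23:-→d24:H3→d25:-→d26:-→d27:-→d28:H1  best=H1
  - 89.0.0.0/8 clear@8

== LOOKUPS ==
["H3","H0","no-route","H4","H0","H3","H3","no-route","H1"]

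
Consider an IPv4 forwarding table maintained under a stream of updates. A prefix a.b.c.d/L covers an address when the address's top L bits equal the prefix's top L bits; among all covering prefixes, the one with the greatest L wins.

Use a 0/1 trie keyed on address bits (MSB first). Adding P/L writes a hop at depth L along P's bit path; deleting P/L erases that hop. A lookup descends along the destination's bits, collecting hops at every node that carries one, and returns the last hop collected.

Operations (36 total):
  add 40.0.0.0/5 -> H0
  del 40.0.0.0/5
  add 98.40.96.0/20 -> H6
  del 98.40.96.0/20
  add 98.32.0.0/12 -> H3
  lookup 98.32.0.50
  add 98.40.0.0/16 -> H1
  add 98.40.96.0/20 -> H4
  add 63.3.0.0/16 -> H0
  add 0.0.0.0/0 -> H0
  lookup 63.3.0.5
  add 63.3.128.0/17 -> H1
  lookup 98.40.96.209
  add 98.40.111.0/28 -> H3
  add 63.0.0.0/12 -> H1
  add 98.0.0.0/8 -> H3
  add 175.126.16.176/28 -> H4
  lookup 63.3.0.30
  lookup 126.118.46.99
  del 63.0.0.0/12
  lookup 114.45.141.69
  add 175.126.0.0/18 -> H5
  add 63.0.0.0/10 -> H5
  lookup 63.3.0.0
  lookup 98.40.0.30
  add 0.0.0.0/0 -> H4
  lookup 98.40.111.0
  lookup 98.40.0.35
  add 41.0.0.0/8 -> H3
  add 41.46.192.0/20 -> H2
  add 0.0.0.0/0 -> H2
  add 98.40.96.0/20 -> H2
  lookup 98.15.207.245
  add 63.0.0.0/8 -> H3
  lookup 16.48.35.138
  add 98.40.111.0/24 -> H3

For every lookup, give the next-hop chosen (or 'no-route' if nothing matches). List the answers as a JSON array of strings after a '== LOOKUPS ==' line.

Process each operation:
  + 40.0.0.0/5 (H0) depth=5
  del 40.0.0.0/5 (clear depth 5)
  + 98.40.96.0/20 (H6) depth=20
  del 98.40.96.0/20 (clear depth 20)
  + 98.32.0.0/12 (H3) depth=12
  Q 98.32.0.50: descend 011000100010 ; hops seen [H3] ; pick H3
  + 98.40.0.0/16 (H1) depth=16
  + 98.40.96.0/20 (H4) depth=20
  + 63.3.0.0/16 (H0) depth=16
  + 0.0.0.0/0 (H0) depth=0
  Q 63.3.0.5: descend 0011111100000011 ; hops seen [H0,H0] ; pick H0
  + 63.3.128.0/17 (H1) depth=17
  Q 98.40.96.209: descend 01100010001010000110 ; hops seen [H0,H3,H1,H4] ; pick H4
  + 98.40.111.0/28 (H3) depth=28
  + 63.0.0.0/12 (H1) depth=12
  + 98.0.0.0/8 (H3) depth=8
  + 175.126.16.176/28 (H4) depth=28
  Q 63.3.0.30: descend 0011111100000011 ; hops seen [H0,H1,H0] ; pick H0
  Q 126.118.46.99: descend 011 ; hops seen [H0] ; pick H0
  del 63.0.0.0/12 (clear depth 12)
  Q 114.45.141.69: descend 011 ; hops seen [H0] ; pick H0
  + 175.126.0.0/18 (H5) depth=18
  + 63.0.0.0/10 (H5) depth=10
  Q 63.3.0.0: descend 0011111100000011 ; hops seen [H0,H5,H0] ; pick H0
  Q 98.40.0.30: descend 01100010001010000 ; hops seen [H0,H3,H3,H1] ; pick H1
  + 0.0.0.0/0 (H4) depth=0
  Q 98.40.111.0: descend 0110001000101000011011110000 ; hops seen [H4,H3,H3,H1,H4,H3] ; pick H3
  Q 98.40.0.35: descend 01100010001010000 ; hops seen [H4,H3,H3,H1] ; pick H1
  + 41.0.0.0/8 (H3) depth=8
  + 41.46.192.0/20 (H2) depth=20
  + 0.0.0.0/0 (H2) depth=0
  + 98.40.96.0/20 (H2) depth=20
  Q 98.15.207.245: descend 0110001000 ; hops seen [H2,H3] ; pick H3
  + 63.0.0.0/8 (H3) depth=8
  Q 16.48.35.138: descend 00 ; hops seen [H2] ; pick H2
  + 98.40.111.0/24 (H3) depth=24

== LOOKUPS ==
["H3","H0","H4","H0","H0","H0","H0","H1","H3","H1","H3","H2"]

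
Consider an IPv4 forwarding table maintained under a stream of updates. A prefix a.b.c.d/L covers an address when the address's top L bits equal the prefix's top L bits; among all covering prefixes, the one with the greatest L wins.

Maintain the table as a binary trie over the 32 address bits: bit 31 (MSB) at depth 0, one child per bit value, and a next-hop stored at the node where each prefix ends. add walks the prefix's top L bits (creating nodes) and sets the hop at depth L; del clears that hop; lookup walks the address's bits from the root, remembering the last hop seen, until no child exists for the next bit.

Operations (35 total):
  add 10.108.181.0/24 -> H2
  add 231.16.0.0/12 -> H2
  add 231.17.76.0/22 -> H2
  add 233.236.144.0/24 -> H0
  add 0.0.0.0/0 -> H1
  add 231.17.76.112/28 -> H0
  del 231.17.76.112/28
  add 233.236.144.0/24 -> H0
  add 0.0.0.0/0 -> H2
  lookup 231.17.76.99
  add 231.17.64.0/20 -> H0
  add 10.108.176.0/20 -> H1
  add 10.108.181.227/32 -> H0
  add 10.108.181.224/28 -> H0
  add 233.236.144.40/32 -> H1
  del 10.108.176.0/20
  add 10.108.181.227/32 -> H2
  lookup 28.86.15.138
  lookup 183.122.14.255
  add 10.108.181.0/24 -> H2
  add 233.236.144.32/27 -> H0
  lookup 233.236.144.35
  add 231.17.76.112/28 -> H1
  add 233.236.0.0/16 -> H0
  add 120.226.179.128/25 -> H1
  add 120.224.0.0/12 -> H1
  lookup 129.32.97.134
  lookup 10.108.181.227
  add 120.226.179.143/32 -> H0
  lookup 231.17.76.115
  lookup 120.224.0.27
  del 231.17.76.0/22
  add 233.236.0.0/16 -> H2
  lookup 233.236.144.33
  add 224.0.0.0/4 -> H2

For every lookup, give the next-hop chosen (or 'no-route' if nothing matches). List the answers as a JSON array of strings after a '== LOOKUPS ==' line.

Process each operation:
  + 10.108.181.0/24 (H2) depth=24
  + 231.16.0.0/12 (H2) depth=12
  + 231.17.76.0/22 (H2) depth=22
  + 233.236.144.0/24 (H0) depth=24
  + 0.0.0.0/0 (H1) depth=0
  + 231.17.76.112/28 (H0) depth=28
  del 231.17.76.112/28 (clear depth 28)
  + 233.236.144.0/24 (H0) depth=24
  + 0.0.0.0/0 (H2) depth=0
  Q 231.17.76.99: descend 111001110001000101001100011 ; hops seen [H2,H2,H2] ; pick H2
  + 231.17.64.0/20 (H0) depth=20
  + 10.108.176.0/20 (H1) depth=20
  + 10.108.181.227/32 (H0) depth=32
  + 10.108.181.224/28 (H0) depth=28
  + 233.236.144.40/32 (H1) depth=32
  del 10.108.176.0/20 (clear depth 20)
  + 10.108.181.227/32 (H2) depth=32
  Q 28.86.15.138: descend 000 ; hops seen [H2] ; pick H2
  Q 183.122.14.255: descend 1 ; hops seen [H2] ; pick H2
  + 10.108.181.0/24 (H2) depth=24
  + 233.236.144.32/27 (H0) depth=27
  Q 233.236.144.35: descend 1110100111101100100100000010 ; hops seen [H2,H0,H0] ; pick H0
  + 231.17.76.112/28 (H1) depth=28
  + 233.236.0.0/16 (H0) depth=16
  + 120.226.179.128/25 (H1) depth=25
  + 120.224.0.0/12 (H1) depth=12
  Q 129.32.97.134: descend 1 ; hops seen [H2] ; pick H2
  Q 10.108.181.227: descend 00001010011011001011010111100011 ; hops seen [H2,H2,H0,H2] ; pick H2
  + 120.226.179.143/32 (H0) depth=32
  Q 231.17.76.115: descend 1110011100010001010011000111 ; hops seen [H2,H2,H0,H2,H1] ; pick H1
  Q 120.224.0.27: descend 01111000111000 ; hops seen [H2,H1] ; pick H1
  del 231.17.76.0/22 (clear depth 22)
  + 233.236.0.0/16 (H2) depth=16
  Q 233.236.144.33: descend 1110100111101100100100000010 ; hops seen [H2,H2,H0,H0] ; pick H0
  + 224.0.0.0/4 (H2) depth=4

== LOOKUPS ==
["H2","H2","H2","H0","H2","H2","H1","H1","H0"]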